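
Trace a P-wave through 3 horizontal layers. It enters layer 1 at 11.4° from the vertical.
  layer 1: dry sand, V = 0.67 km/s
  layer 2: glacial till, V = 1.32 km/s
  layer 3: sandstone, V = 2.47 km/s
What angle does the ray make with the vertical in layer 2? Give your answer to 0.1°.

Snell's law across each interface conserves sin θ / V, so sin θ_2 = V_2·sin θ₁/V₁.
sin θ_2 = 1.32 × sin 11.4° / 0.67 = 0.3894.
θ_2 = 22.92° from the vertical.

22.9°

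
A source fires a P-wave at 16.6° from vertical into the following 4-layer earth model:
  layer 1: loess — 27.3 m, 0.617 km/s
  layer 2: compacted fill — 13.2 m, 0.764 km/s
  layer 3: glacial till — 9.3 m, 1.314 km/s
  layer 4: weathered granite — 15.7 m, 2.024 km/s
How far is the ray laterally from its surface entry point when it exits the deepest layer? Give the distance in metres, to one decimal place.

62.4 m

Apply Snell's law at each interface; in layer i the horizontal offset is hᵢ·tan θᵢ.
Layer 1: θ = 16.60°; offset = 27.3·tan 16.60° = 8.138 m.
Layer 2: sin θ = 0.764·sin 16.6°/0.617 = 0.3538, θ = 20.72°; offset = 13.2·tan 20.72° = 4.992 m.
Layer 3: sin θ = 1.314·sin 16.6°/0.617 = 0.6084, θ = 37.48°; offset = 9.3·tan 37.48° = 7.130 m.
Layer 4: sin θ = 2.024·sin 16.6°/0.617 = 0.9372, θ = 69.58°; offset = 15.7·tan 69.58° = 42.174 m.
Summing the layer offsets gives 62.435 m.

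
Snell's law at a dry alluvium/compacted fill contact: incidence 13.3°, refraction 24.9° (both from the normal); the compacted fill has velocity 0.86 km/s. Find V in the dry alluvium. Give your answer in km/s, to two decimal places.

Snell's law: sin 13.3°/V₁ = sin 24.9°/V₂.
V₁ = V₂·sin 13.3°/sin 24.9° = 0.86 × 0.5464 = 0.47 km/s.

0.47 km/s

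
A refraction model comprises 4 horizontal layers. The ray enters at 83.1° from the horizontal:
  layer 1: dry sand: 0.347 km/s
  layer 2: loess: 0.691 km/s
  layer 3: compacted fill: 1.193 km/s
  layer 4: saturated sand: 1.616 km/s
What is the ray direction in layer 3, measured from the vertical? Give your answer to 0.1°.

From the normal: θ₁ = 90° − 83.1° = 6.9°.
Ray parameter p = sin 6.9° / 0.347 = 3.4622e-01 s/km.
sin θ_3 = p·V_3 = 3.4622e-01 × 1.193 = 0.4130.
θ_3 = arcsin 0.4130 = 24.40°.

24.4°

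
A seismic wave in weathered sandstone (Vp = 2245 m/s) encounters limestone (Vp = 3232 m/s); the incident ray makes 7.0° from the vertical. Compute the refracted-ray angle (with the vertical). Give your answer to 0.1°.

Snell's law: sin θ₂ = (V₂/V₁)·sin θ₁ = (3232/2245)·sin 7.0° = 0.1754.
θ₂ = arcsin 0.1754 = 10.10° from the normal.

10.1°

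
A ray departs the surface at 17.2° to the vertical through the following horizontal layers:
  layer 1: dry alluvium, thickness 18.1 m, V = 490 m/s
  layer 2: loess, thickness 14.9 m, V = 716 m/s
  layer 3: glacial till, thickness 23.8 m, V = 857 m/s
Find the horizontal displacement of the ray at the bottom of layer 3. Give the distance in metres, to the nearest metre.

27 m

Ray parameter p = sin 17.2° / 490 m/s = 6.0349e-04 s/m.
Layer 1: θ = 17.20°; offset = 18.1·tan 17.20° = 5.603 m.
Layer 2: sin θ = p·716 = 0.4321 → θ = 25.60°; offset = 14.9·tan 25.60° = 7.139 m.
Layer 3: sin θ = p·857 = 0.5172 → θ = 31.14°; offset = 23.8·tan 31.14° = 14.382 m.
Summing the layer offsets gives 27.124 m.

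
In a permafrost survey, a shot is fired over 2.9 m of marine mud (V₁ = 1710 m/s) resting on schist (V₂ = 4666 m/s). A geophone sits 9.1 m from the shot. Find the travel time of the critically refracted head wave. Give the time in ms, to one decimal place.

t = x/V₂ + 2h·√(V₂²−V₁²)/(V₁V₂).
√(V₂²−V₁²) = √(4666²−1710²) = 4341.4 m/s; delay term = 2·2.9·4341.4/(1710·4666) = 0.00316 s.
t = 9.1/4666 + 0.00316 = 0.00511 s.

5.1 ms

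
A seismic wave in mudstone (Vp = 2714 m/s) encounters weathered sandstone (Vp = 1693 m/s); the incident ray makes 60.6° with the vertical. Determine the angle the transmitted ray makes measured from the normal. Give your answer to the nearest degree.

sin θ₁/V₁ = sin θ₂/V₂ ⇒ sin θ₂ = 1693·sin 60.6°/2714 = 1693·0.8712/2714 = 0.5435.
θ₂ = sin⁻¹(0.5435) = 32.92° (from vertical).

33°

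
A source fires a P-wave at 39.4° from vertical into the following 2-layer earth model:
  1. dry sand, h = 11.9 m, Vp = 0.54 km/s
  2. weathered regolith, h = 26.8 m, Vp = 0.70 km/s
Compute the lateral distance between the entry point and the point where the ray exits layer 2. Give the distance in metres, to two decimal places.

p = sin θ₁/V₁ = sin 39.4°/0.54 = 1.1754e+00 s/km is conserved through the stack.
Layer 1: θ = 39.40°; offset = 11.9·tan 39.40° = 9.7748 m.
Layer 2: sin θ = p·0.70 = 0.8228 → θ = 55.37°; offset = 26.8·tan 55.37° = 38.7995 m.
Summing the layer offsets gives 48.5742 m.

48.57 m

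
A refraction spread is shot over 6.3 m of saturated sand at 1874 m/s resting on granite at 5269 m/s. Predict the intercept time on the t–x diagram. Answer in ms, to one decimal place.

tᵢ = 2h·√(V₂²−V₁²)/(V₁V₂).
√(V₂²−V₁²) = √(5269²−1874²) = 4924.5 m/s.
tᵢ = 2·6.3·4924.5/(1874·5269) = 0.00628 s.

6.3 ms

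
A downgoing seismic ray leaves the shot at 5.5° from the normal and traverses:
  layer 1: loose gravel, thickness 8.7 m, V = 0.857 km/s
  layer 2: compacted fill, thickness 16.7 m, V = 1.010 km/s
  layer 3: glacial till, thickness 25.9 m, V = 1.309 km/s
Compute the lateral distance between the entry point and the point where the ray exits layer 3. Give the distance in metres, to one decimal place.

6.6 m

Apply Snell's law at each interface; in layer i the horizontal offset is hᵢ·tan θᵢ.
Layer 1: θ = 5.50°; offset = 8.7·tan 5.50° = 0.838 m.
Layer 2: sin θ = 1.010·sin 5.5°/0.857 = 0.1130, θ = 6.49°; offset = 16.7·tan 6.49° = 1.899 m.
Layer 3: sin θ = 1.309·sin 5.5°/0.857 = 0.1464, θ = 8.42°; offset = 25.9·tan 8.42° = 3.833 m.
Total horizontal offset = 6.569 m.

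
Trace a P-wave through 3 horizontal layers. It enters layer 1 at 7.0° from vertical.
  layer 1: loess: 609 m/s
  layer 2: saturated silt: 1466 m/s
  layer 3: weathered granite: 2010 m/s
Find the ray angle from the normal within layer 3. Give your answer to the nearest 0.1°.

Ray parameter p = sin 7.0° / 609 = 2.0011e-04 s/m.
sin θ_3 = p·V_3 = 2.0011e-04 × 2010 = 0.4022.
θ_3 = 23.72° from the vertical.

23.7°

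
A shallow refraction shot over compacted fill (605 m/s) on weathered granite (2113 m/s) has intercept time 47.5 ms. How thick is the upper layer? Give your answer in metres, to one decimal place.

15.0 m

θ_c = arcsin(605/2113) = 16.64°; cos θ_c = 0.9581.
tᵢ = 2h cos θ_c/V₁ ⇒ h = tᵢ·V₁/(2 cos θ_c) = 0.0475·605/(2·0.9581) = 15.00 m.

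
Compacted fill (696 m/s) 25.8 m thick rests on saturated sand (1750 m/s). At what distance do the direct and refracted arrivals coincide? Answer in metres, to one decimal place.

78.6 m

x_cross = 2h·√((V₂+V₁)/(V₂−V₁)).
(V₂+V₁)/(V₂−V₁) = (1750+696)/(1750−696) = 2.3207; √ = 1.5234.
x_cross = 2·25.8·1.5234 = 78.61 m.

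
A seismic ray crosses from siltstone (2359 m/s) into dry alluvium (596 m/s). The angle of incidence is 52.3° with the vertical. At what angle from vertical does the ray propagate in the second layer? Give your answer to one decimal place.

11.5°

Snell's law: sin θ₂ = (V₂/V₁)·sin θ₁ = (596/2359)·sin 52.3° = 0.1999.
θ₂ = sin⁻¹(0.1999) = 11.53° (from vertical).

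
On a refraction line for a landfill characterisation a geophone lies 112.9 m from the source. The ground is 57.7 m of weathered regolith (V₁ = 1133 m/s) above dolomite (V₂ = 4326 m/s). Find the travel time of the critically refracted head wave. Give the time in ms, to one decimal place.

124.4 ms

θ_c = arcsin(V₁/V₂) = arcsin(1133/4326) = 15.18°, cos θ_c = 0.9651.
Intercept time tᵢ = 2h cos θ_c / V₁ = 2·57.7·0.9651/1133 = 0.09830 s.
t = x/V₂ + tᵢ = 112.9/4326 + 0.09830 = 0.12440 s.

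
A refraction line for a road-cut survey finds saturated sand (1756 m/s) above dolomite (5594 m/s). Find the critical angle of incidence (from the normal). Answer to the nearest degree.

At critical incidence the refracted ray runs along the interface (θ₂ = 90°), so sin θ_c = V₁/V₂.
θ_c = arcsin(1756/5594) = arcsin 0.3139 = 18.29°.

18°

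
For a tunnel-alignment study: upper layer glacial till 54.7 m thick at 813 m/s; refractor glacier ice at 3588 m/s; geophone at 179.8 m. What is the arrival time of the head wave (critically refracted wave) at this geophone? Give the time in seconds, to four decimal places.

θ_c = arcsin(V₁/V₂) = arcsin(813/3588) = 13.10°, cos θ_c = 0.9740.
Intercept time tᵢ = 2h cos θ_c / V₁ = 2·54.7·0.9740/813 = 0.13106 s.
t = x/V₂ + tᵢ = 179.8/3588 + 0.13106 = 0.18117 s.

0.1812 s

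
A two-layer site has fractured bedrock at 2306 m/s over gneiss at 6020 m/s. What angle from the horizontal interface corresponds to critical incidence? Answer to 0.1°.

Critical incidence: sin θ_c = V₁/V₂ = 2306/6020 = 0.3831.
θ_c = arcsin 0.3831 = 22.52°.
Measured from the interface: 90° − 22.52° = 67.48°.

67.5°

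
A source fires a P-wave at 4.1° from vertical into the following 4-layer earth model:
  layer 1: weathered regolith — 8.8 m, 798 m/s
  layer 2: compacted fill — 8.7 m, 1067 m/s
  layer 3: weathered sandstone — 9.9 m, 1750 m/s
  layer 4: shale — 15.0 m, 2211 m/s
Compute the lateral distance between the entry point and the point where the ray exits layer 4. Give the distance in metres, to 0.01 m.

Apply Snell's law at each interface; in layer i the horizontal offset is hᵢ·tan θᵢ.
Layer 1: θ = 4.10°; offset = 8.8·tan 4.10° = 0.6308 m.
Layer 2: sin θ = 1067·sin 4.1°/798 = 0.0956, θ = 5.49°; offset = 8.7·tan 5.49° = 0.8355 m.
Layer 3: sin θ = 1750·sin 4.1°/798 = 0.1568, θ = 9.02°; offset = 9.9·tan 9.02° = 1.5717 m.
Layer 4: sin θ = 2211·sin 4.1°/798 = 0.1981, θ = 11.43°; offset = 15.0·tan 11.43° = 3.0315 m.
Summing the layer offsets gives 6.0695 m.

6.07 m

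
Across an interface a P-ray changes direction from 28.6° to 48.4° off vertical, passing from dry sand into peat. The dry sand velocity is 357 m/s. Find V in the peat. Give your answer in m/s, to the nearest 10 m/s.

560 m/s

Snell's law: sin 28.6°/V₁ = sin 48.4°/V₂.
V₂ = V₁·sin 48.4°/sin 28.6° = 357 × 1.5622 = 557.69 m/s.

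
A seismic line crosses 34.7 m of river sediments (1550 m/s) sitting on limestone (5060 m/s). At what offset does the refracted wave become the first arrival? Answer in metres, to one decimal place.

95.2 m

x_cross = 2h·√((V₂+V₁)/(V₂−V₁)).
(V₂+V₁)/(V₂−V₁) = (5060+1550)/(5060−1550) = 1.8832; √ = 1.3723.
x_cross = 2·34.7·1.3723 = 95.24 m.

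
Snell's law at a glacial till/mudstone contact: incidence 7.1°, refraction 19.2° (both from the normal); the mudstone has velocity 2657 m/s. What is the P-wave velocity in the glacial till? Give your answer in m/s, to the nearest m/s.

sin 7.1° = 0.1236; sin 19.2° = 0.3289.
V₁ = V₂·(sin θ₁/sin θ₂) = 2657·(0.1236/0.3289) = 998.61 m/s.

999 m/s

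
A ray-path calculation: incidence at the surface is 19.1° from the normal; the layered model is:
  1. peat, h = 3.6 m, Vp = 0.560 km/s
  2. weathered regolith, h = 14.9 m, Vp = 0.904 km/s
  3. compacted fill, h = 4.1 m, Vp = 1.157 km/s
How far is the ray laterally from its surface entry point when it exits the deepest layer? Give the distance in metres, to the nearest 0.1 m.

Ray parameter p = sin 19.1° / 0.560 km/s = 5.8432e-01 s/km.
Layer 1: θ = 19.10°; offset = 3.6·tan 19.10° = 1.247 m.
Layer 2: sin θ = p·0.904 = 0.5282 → θ = 31.89°; offset = 14.9·tan 31.89° = 9.269 m.
Layer 3: sin θ = p·1.157 = 0.6761 → θ = 42.54°; offset = 4.1·tan 42.54° = 3.762 m.
Σ offsets = 14.278 m.

14.3 m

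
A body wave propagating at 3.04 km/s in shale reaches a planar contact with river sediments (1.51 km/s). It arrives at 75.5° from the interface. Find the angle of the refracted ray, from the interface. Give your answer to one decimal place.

Angle from the normal: 90° − 75.5° = 14.5°.
sin θ₁/V₁ = sin θ₂/V₂ ⇒ sin θ₂ = 1.51·sin 14.5°/3.04 = 1.51·0.2504/3.04 = 0.1244.
θ₂ = arcsin 0.1244 = 7.14° from the normal.
From the interface: 90° − 7.14° = 82.86°.

82.9°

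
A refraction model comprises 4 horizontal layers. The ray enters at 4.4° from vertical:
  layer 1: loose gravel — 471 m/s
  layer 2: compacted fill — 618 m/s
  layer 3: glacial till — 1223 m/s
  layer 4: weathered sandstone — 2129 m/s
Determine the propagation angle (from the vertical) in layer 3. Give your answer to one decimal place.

Ray parameter p = sin 4.4° / 471 = 1.6289e-04 s/m.
sin θ_3 = p·V_3 = 1.6289e-04 × 1223 = 0.1992.
θ_3 = arcsin 0.1992 = 11.49°.

11.5°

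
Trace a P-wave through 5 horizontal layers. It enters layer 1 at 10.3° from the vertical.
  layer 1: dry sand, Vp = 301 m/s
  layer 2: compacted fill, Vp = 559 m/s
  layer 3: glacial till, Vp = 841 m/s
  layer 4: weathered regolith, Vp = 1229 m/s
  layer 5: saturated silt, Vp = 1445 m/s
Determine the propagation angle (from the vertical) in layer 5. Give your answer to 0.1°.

59.1°

Snell's law across each interface conserves sin θ / V, so sin θ_5 = V_5·sin θ₁/V₁.
sin θ_5 = 1445 × sin 10.3° / 301 = 0.8584.
θ_5 = arcsin 0.8584 = 59.13°.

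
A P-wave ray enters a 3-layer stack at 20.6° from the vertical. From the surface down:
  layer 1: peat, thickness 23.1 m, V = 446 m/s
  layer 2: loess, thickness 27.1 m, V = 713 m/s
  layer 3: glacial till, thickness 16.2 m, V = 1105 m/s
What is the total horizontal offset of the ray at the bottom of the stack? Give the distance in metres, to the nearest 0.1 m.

Ray parameter p = sin 20.6° / 446 m/s = 7.8888e-04 s/m.
Layer 1: θ = 20.60°; offset = 23.1·tan 20.60° = 8.683 m.
Layer 2: sin θ = p·713 = 0.5625 → θ = 34.23°; offset = 27.1·tan 34.23° = 18.436 m.
Layer 3: sin θ = p·1105 = 0.8717 → θ = 60.66°; offset = 16.2·tan 60.66° = 28.819 m.
Σ offsets = 55.938 m.

55.9 m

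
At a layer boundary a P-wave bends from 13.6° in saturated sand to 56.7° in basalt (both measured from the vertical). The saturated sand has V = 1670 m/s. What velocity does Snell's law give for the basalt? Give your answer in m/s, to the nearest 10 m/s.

Snell's law: sin 13.6°/V₁ = sin 56.7°/V₂.
V₂ = V₁·sin 56.7°/sin 13.6° = 1670 × 3.5545 = 5935.98 m/s.

5940 m/s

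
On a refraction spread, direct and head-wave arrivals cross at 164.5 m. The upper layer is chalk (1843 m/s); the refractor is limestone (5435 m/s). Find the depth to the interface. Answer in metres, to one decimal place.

h = (x_cross/2)·√((V₂−V₁)/(V₂+V₁)).
(V₂−V₁)/(V₂+V₁) = (5435−1843)/(5435+1843) = 0.4935; √ = 0.7025.
h = (164.5/2)·0.7025 = 57.78 m.

57.8 m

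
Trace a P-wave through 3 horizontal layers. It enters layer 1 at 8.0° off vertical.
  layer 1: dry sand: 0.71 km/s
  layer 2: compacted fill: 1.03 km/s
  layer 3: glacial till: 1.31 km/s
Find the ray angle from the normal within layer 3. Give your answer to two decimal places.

Snell's law across each interface conserves sin θ / V, so sin θ_3 = V_3·sin θ₁/V₁.
sin θ_3 = 1.31 × sin 8.0° / 0.71 = 0.2568.
θ_3 = 14.88° from the vertical.

14.88°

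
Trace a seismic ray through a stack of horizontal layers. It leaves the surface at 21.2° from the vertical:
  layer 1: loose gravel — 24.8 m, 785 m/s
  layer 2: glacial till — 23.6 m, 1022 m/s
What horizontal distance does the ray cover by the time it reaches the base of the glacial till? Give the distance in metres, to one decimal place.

22.2 m

p = sin θ₁/V₁ = sin 21.2°/785 = 4.6067e-04 s/m is conserved through the stack.
Layer 1: θ = 21.20°; offset = 24.8·tan 21.20° = 9.619 m.
Layer 2: sin θ = p·1022 = 0.4708 → θ = 28.09°; offset = 23.6·tan 28.09° = 12.594 m.
Σ offsets = 22.213 m.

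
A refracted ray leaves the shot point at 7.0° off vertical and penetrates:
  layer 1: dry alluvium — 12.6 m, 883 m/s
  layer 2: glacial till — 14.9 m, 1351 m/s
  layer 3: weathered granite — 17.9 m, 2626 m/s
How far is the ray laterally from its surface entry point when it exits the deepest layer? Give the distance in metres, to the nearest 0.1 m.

Apply Snell's law at each interface; in layer i the horizontal offset is hᵢ·tan θᵢ.
Layer 1: θ = 7.00°; offset = 12.6·tan 7.00° = 1.547 m.
Layer 2: sin θ = 1351·sin 7.0°/883 = 0.1865, θ = 10.75°; offset = 14.9·tan 10.75° = 2.828 m.
Layer 3: sin θ = 2626·sin 7.0°/883 = 0.3624, θ = 21.25°; offset = 17.9·tan 21.25° = 6.961 m.
Summing the layer offsets gives 11.336 m.

11.3 m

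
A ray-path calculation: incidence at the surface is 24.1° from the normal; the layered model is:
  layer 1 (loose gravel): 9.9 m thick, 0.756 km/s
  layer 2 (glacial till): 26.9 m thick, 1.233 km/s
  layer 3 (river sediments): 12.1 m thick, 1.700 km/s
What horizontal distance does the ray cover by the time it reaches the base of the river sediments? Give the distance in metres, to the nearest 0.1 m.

Apply Snell's law at each interface; in layer i the horizontal offset is hᵢ·tan θᵢ.
Layer 1: θ = 24.10°; offset = 9.9·tan 24.10° = 4.428 m.
Layer 2: sin θ = 1.233·sin 24.1°/0.756 = 0.6660, θ = 41.76°; offset = 26.9·tan 41.76° = 24.015 m.
Layer 3: sin θ = 1.700·sin 24.1°/0.756 = 0.9182, θ = 66.66°; offset = 12.1·tan 66.66° = 28.048 m.
Σ offsets = 56.492 m.

56.5 m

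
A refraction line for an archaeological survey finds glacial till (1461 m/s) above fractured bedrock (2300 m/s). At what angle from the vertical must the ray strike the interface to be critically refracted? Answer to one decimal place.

Critical incidence: sin θ_c = V₁/V₂ = 1461/2300 = 0.6352.
θ_c = arcsin 0.6352 = 39.44°.

39.4°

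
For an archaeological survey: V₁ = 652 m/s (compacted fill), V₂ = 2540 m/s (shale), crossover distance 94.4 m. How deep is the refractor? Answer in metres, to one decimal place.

x_cross = 2h·√((V₂+V₁)/(V₂−V₁)) → h = x_cross / (2·√((V₂+V₁)/(V₂−V₁))).
√((V₂+V₁)/(V₂−V₁)) = √((2540+652)/(2540−652)) = 1.3003.
h = 94.4 / (2·1.3003) = 36.30 m.

36.3 m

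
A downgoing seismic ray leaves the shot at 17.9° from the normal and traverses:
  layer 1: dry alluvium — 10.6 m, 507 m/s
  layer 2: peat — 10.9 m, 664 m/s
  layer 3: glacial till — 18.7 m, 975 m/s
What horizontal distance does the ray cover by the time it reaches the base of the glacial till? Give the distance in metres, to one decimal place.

Ray parameter p = sin 17.9° / 507 m/s = 6.0623e-04 s/m.
Layer 1: θ = 17.90°; offset = 10.6·tan 17.90° = 3.424 m.
Layer 2: sin θ = p·664 = 0.4025 → θ = 23.74°; offset = 10.9·tan 23.74° = 4.793 m.
Layer 3: sin θ = p·975 = 0.5911 → θ = 36.23°; offset = 18.7·tan 36.23° = 13.703 m.
Total horizontal offset = 21.920 m.

21.9 m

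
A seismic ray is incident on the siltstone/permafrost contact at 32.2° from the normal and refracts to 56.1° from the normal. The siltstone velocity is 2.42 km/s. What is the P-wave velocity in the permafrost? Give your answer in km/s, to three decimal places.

3.769 km/s

Snell's law: sin 32.2°/V₁ = sin 56.1°/V₂.
V₂ = V₁·sin 56.1°/sin 32.2° = 2.42 × 1.5576 = 3.769 km/s.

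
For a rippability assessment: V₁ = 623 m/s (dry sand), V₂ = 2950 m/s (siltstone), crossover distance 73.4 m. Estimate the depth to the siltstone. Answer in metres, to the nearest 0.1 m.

29.6 m

h = (x_cross/2)·√((V₂−V₁)/(V₂+V₁)).
(V₂−V₁)/(V₂+V₁) = (2950−623)/(2950+623) = 0.6513; √ = 0.8070.
h = (73.4/2)·0.8070 = 29.62 m.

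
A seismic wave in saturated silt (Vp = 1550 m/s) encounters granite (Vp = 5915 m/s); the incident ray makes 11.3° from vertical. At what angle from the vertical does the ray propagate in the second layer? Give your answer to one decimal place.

Snell's law: sin θ₂ = (V₂/V₁)·sin θ₁ = (5915/1550)·sin 11.3° = 0.7478.
θ₂ = arcsin 0.7478 = 48.40° from the normal.

48.4°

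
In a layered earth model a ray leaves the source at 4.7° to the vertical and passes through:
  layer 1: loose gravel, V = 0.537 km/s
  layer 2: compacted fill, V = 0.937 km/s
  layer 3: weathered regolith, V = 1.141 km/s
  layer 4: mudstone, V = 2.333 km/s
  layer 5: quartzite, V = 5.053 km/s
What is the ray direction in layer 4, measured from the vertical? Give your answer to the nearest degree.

21°

Snell's law across each interface conserves sin θ / V, so sin θ_4 = V_4·sin θ₁/V₁.
sin θ_4 = 2.333 × sin 4.7° / 0.537 = 0.3560.
θ_4 = 20.85° from the vertical.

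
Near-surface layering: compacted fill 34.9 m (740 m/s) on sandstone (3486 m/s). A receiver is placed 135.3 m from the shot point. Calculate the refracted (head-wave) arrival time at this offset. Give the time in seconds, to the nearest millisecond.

θ_c = arcsin(V₁/V₂) = arcsin(740/3486) = 12.26°, cos θ_c = 0.9772.
Intercept time tᵢ = 2h cos θ_c / V₁ = 2·34.9·0.9772/740 = 0.09217 s.
t = x/V₂ + tᵢ = 135.3/3486 + 0.09217 = 0.13099 s.

0.131 s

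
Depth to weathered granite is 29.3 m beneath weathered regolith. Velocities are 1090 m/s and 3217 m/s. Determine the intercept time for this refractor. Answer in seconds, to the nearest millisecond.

0.051 s

θ_c = arcsin(V₁/V₂) = arcsin(1090/3217) = 19.81°; cos θ_c = 0.9408.
tᵢ = 2h·cos θ_c / V₁ = 2·29.3·0.9408 / 1090 = 0.05058 s.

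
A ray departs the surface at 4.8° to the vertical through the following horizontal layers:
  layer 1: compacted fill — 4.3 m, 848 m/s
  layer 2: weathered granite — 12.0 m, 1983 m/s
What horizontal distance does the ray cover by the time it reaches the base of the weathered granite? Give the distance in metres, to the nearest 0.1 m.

2.8 m

Apply Snell's law at each interface; in layer i the horizontal offset is hᵢ·tan θᵢ.
Layer 1: θ = 4.80°; offset = 4.3·tan 4.80° = 0.361 m.
Layer 2: sin θ = 1983·sin 4.8°/848 = 0.1957, θ = 11.28°; offset = 12.0·tan 11.28° = 2.394 m.
Total horizontal offset = 2.755 m.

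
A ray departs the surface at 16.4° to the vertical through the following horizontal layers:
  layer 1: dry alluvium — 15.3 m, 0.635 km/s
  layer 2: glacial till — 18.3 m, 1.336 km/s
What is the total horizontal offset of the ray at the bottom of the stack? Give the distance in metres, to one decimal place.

18.0 m

Ray parameter p = sin 16.4° / 0.635 km/s = 4.4463e-01 s/km.
Layer 1: θ = 16.40°; offset = 15.3·tan 16.40° = 4.503 m.
Layer 2: sin θ = p·1.336 = 0.5940 → θ = 36.44°; offset = 18.3·tan 36.44° = 13.513 m.
Summing the layer offsets gives 18.016 m.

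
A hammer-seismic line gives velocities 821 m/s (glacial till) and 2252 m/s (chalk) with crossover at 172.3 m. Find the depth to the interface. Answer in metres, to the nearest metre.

h = (x_cross/2)·√((V₂−V₁)/(V₂+V₁)).
(V₂−V₁)/(V₂+V₁) = (2252−821)/(2252+821) = 0.4657; √ = 0.6824.
h = (172.3/2)·0.6824 = 58.79 m.

59 m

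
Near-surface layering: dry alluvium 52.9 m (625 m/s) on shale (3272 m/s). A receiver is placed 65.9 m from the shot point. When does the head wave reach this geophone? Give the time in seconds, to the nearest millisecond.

0.186 s

t = x/V₂ + 2h·√(V₂²−V₁²)/(V₁V₂).
√(V₂²−V₁²) = √(3272²−625²) = 3211.8 m/s; delay term = 2·52.9·3211.8/(625·3272) = 0.16616 s.
t = 65.9/3272 + 0.16616 = 0.18630 s.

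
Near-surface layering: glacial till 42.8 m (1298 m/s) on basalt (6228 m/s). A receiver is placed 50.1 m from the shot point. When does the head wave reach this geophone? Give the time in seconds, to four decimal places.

t = x/V₂ + 2h·√(V₂²−V₁²)/(V₁V₂).
√(V₂²−V₁²) = √(6228²−1298²) = 6091.2 m/s; delay term = 2·42.8·6091.2/(1298·6228) = 0.06450 s.
t = 50.1/6228 + 0.06450 = 0.07254 s.

0.0725 s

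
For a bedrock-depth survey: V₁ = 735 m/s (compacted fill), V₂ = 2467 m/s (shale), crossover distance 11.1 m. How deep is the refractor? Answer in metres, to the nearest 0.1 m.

h = (x_cross/2)·√((V₂−V₁)/(V₂+V₁)).
(V₂−V₁)/(V₂+V₁) = (2467−735)/(2467+735) = 0.5409; √ = 0.7355.
h = (11.1/2)·0.7355 = 4.08 m.

4.1 m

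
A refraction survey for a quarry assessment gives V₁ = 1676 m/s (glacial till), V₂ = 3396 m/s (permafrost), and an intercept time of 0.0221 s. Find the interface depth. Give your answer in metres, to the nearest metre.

h = tᵢ·V₁·V₂ / (2·√(V₂²−V₁²)).
√(V₂²−V₁²) = √(3396² − 1676²) = 2953.6 m/s.
h = 0.0221 s × 1676 × 3396 / (2 × 2953.6) = 21.29 m.

21 m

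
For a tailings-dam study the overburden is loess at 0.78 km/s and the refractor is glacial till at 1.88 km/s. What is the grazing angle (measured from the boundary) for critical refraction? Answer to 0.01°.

Critical incidence: sin θ_c = V₁/V₂ = 0.78/1.88 = 0.4149.
θ_c = arcsin 0.4149 = 24.51°.
Measured from the interface: 90° − 24.51° = 65.49°.

65.49°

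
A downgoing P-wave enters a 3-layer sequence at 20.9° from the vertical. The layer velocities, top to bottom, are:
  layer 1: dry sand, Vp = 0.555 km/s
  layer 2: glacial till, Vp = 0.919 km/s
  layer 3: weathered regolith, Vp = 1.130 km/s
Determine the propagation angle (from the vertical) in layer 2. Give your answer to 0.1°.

Ray parameter p = sin 20.9° / 0.555 = 6.4277e-01 s/km.
sin θ_2 = p·V_2 = 6.4277e-01 × 0.919 = 0.5907.
θ_2 = 36.21° from the vertical.

36.2°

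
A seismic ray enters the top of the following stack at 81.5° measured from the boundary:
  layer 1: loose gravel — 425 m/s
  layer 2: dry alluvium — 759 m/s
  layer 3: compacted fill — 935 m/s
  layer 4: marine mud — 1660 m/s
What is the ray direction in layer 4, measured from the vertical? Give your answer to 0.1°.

35.3°

From the normal: θ₁ = 90° − 81.5° = 8.5°.
Snell's law across each interface conserves sin θ / V, so sin θ_4 = V_4·sin θ₁/V₁.
sin θ_4 = 1660 × sin 8.5° / 425 = 0.5773.
θ_4 = 35.26° from the vertical.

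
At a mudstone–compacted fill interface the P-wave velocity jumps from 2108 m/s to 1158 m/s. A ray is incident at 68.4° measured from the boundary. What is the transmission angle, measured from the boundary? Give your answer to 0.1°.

Angle from the normal: 90° − 68.4° = 21.6°.
sin θ₁/V₁ = sin θ₂/V₂ ⇒ sin θ₂ = 1158·sin 21.6°/2108 = 1158·0.3681/2108 = 0.2022.
θ₂ = sin⁻¹(0.2022) = 11.67° (from vertical).
From the interface: 90° − 11.67° = 78.33°.

78.3°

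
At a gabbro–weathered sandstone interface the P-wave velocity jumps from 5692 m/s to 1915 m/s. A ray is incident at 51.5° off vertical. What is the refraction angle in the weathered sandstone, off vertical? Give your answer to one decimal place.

Snell's law: sin θ₂ = (V₂/V₁)·sin θ₁ = (1915/5692)·sin 51.5° = 0.2633.
θ₂ = sin⁻¹(0.2633) = 15.27° (from vertical).

15.3°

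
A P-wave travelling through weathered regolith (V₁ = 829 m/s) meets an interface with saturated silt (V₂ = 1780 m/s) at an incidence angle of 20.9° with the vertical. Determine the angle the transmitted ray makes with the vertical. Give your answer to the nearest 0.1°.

50.0°

Snell's law: sin θ₂ = (V₂/V₁)·sin θ₁ = (1780/829)·sin 20.9° = 0.7660.
θ₂ = sin⁻¹(0.7660) = 49.99° (from vertical).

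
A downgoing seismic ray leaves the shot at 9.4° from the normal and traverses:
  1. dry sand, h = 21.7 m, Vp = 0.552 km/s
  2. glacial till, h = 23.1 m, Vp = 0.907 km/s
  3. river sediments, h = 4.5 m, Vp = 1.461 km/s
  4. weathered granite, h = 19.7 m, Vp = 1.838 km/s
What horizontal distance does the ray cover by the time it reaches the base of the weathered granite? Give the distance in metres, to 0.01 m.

24.95 m

Apply Snell's law at each interface; in layer i the horizontal offset is hᵢ·tan θᵢ.
Layer 1: θ = 9.40°; offset = 21.7·tan 9.40° = 3.5924 m.
Layer 2: sin θ = 0.907·sin 9.4°/0.552 = 0.2684, θ = 15.57°; offset = 23.1·tan 15.57° = 6.4353 m.
Layer 3: sin θ = 1.461·sin 9.4°/0.552 = 0.4323, θ = 25.61°; offset = 4.5·tan 25.61° = 2.1572 m.
Layer 4: sin θ = 1.838·sin 9.4°/0.552 = 0.5438, θ = 32.94°; offset = 19.7·tan 32.94° = 12.7663 m.
Σ offsets = 24.9512 m.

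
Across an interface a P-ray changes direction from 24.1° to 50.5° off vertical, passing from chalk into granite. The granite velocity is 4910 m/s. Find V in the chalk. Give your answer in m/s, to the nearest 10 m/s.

Snell's law: sin 24.1°/V₁ = sin 50.5°/V₂.
V₁ = V₂·sin 24.1°/sin 50.5° = 4910 × 0.5292 = 2598.29 m/s.

2600 m/s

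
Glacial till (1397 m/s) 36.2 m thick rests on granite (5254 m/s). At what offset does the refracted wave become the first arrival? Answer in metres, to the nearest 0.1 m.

θ_c = arcsin(1397/5254) = 15.42°, so cos θ_c = 0.9640 and tᵢ = 2h cos θ_c/V₁ = 0.0500 s.
At crossover x/V₁ = x/V₂ + tᵢ ⇒ x = tᵢ/(1/V₁ − 1/V₂) = 0.04996/(7.1582e-04 − 1.9033e-04) = 95.07 m.

95.1 m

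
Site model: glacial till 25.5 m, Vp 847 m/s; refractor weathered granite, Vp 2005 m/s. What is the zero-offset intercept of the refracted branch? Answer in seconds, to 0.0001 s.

tᵢ = 2h·√(V₂²−V₁²)/(V₁V₂).
√(V₂²−V₁²) = √(2005²−847²) = 1817.3 m/s.
tᵢ = 2·25.5·1817.3/(847·2005) = 0.05458 s.

0.0546 s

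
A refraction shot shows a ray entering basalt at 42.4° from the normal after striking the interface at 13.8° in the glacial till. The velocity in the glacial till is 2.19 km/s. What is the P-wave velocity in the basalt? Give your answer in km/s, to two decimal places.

6.19 km/s

sin 13.8° = 0.2385; sin 42.4° = 0.6743.
V₂ = V₁·(sin θ₂/sin θ₁) = 2.19·(0.6743/0.2385) = 6.19 km/s.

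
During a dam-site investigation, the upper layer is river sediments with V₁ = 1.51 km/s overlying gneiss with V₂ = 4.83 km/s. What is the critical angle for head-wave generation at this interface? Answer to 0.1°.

Critical incidence: sin θ_c = V₁/V₂ = 1.51/4.83 = 0.3126.
θ_c = arcsin 0.3126 = 18.22°.

18.2°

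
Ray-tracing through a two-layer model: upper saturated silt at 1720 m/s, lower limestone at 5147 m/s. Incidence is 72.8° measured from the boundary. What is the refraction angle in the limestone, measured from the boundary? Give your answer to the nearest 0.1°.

27.8°

Convert to the normal: θ₁ = 90° − 72.8° = 17.2°.
Snell's law: sin θ₂ = (V₂/V₁)·sin θ₁ = (5147/1720)·sin 17.2° = 0.8849.
θ₂ = sin⁻¹(0.8849) = 62.24° (from vertical).
From the interface: 90° − 62.24° = 27.76°.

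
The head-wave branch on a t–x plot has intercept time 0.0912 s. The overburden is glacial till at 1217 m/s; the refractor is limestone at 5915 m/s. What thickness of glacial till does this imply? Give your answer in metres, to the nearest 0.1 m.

56.7 m

θ_c = arcsin(1217/5915) = 11.87°; cos θ_c = 0.9786.
tᵢ = 2h cos θ_c/V₁ ⇒ h = tᵢ·V₁/(2 cos θ_c) = 0.0912·1217/(2·0.9786) = 56.71 m.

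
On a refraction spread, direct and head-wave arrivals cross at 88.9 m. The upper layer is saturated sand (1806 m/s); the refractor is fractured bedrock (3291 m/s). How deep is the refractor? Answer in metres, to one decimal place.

24.0 m

x_cross = 2h·√((V₂+V₁)/(V₂−V₁)) → h = x_cross / (2·√((V₂+V₁)/(V₂−V₁))).
√((V₂+V₁)/(V₂−V₁)) = √((3291+1806)/(3291−1806)) = 1.8527.
h = 88.9 / (2·1.8527) = 23.99 m.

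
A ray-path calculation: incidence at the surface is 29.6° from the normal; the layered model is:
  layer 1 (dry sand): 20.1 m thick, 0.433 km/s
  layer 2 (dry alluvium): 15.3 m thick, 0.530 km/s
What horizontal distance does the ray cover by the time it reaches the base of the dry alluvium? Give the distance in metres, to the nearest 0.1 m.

23.0 m

Apply Snell's law at each interface; in layer i the horizontal offset is hᵢ·tan θᵢ.
Layer 1: θ = 29.60°; offset = 20.1·tan 29.60° = 11.418 m.
Layer 2: sin θ = 0.530·sin 29.6°/0.433 = 0.6046, θ = 37.20°; offset = 15.3·tan 37.20° = 11.613 m.
Total horizontal offset = 23.032 m.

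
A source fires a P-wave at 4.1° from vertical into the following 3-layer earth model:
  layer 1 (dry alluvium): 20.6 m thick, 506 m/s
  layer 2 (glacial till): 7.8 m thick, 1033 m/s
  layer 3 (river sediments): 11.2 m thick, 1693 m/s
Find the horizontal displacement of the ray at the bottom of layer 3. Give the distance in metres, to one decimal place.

Apply Snell's law at each interface; in layer i the horizontal offset is hᵢ·tan θᵢ.
Layer 1: θ = 4.10°; offset = 20.6·tan 4.10° = 1.477 m.
Layer 2: sin θ = 1033·sin 4.1°/506 = 0.1460, θ = 8.39°; offset = 7.8·tan 8.39° = 1.151 m.
Layer 3: sin θ = 1693·sin 4.1°/506 = 0.2392, θ = 13.84°; offset = 11.2·tan 13.84° = 2.759 m.
Total horizontal offset = 5.387 m.

5.4 m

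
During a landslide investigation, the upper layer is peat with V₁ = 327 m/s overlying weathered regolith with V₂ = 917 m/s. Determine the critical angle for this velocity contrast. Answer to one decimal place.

20.9°

Critical incidence: sin θ_c = V₁/V₂ = 327/917 = 0.3566.
θ_c = arcsin 0.3566 = 20.89°.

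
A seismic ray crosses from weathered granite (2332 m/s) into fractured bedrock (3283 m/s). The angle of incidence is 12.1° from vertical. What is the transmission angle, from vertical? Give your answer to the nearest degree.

17°

Snell's law: sin θ₂ = (V₂/V₁)·sin θ₁ = (3283/2332)·sin 12.1° = 0.2951.
θ₂ = arcsin 0.2951 = 17.16° from the normal.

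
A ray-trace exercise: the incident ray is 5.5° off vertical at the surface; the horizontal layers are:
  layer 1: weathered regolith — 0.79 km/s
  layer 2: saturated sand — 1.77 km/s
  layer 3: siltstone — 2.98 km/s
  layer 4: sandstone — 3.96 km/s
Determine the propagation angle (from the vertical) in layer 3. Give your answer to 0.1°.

Snell's law across each interface conserves sin θ / V, so sin θ_3 = V_3·sin θ₁/V₁.
sin θ_3 = 2.98 × sin 5.5° / 0.79 = 0.3615.
θ_3 = arcsin 0.3615 = 21.20°.

21.2°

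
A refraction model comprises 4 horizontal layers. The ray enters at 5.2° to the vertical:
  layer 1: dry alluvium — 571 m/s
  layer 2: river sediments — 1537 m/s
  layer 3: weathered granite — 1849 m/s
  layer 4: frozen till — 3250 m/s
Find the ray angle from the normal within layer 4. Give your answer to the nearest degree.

Ray parameter p = sin 5.2° / 571 = 1.5873e-04 s/m.
sin θ_4 = p·V_4 = 1.5873e-04 × 3250 = 0.5159.
θ_4 = 31.05° from the vertical.

31°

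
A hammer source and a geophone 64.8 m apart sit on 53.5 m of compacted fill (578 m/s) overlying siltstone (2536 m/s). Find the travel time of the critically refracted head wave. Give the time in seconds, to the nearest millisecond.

0.206 s

θ_c = arcsin(V₁/V₂) = arcsin(578/2536) = 13.17°, cos θ_c = 0.9737.
Intercept time tᵢ = 2h cos θ_c / V₁ = 2·53.5·0.9737/578 = 0.18025 s.
t = x/V₂ + tᵢ = 64.8/2536 + 0.18025 = 0.20580 s.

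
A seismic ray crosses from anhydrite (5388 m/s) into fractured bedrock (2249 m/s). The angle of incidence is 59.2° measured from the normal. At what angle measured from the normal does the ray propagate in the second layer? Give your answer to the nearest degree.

Snell's law: sin θ₂ = (V₂/V₁)·sin θ₁ = (2249/5388)·sin 59.2° = 0.3585.
θ₂ = arcsin 0.3585 = 21.01° from the normal.

21°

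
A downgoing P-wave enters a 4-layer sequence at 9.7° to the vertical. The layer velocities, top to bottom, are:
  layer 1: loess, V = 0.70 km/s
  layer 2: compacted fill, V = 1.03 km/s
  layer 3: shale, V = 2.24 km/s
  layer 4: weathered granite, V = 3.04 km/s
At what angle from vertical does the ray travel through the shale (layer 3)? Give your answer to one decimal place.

Ray parameter p = sin 9.7° / 0.70 = 2.4070e-01 s/km.
sin θ_3 = p·V_3 = 2.4070e-01 × 2.24 = 0.5392.
θ_3 = arcsin 0.5392 = 32.63°.

32.6°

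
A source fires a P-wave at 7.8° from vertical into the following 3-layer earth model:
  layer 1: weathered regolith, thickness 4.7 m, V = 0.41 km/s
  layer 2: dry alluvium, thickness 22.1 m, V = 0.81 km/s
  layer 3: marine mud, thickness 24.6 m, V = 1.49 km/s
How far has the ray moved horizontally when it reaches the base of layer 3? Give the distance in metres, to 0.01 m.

20.74 m

p = sin θ₁/V₁ = sin 7.8°/0.41 = 3.3101e-01 s/km is conserved through the stack.
Layer 1: θ = 7.80°; offset = 4.7·tan 7.80° = 0.6438 m.
Layer 2: sin θ = p·0.81 = 0.2681 → θ = 15.55°; offset = 22.1·tan 15.55° = 6.1507 m.
Layer 3: sin θ = p·1.49 = 0.4932 → θ = 29.55°; offset = 24.6·tan 29.55° = 13.9474 m.
Σ offsets = 20.7419 m.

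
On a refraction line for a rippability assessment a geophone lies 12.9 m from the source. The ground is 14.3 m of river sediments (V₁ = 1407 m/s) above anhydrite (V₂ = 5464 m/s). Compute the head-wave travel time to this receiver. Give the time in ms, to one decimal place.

22.0 ms

t = x/V₂ + 2h·√(V₂²−V₁²)/(V₁V₂).
√(V₂²−V₁²) = √(5464²−1407²) = 5279.7 m/s; delay term = 2·14.3·5279.7/(1407·5464) = 0.01964 s.
t = 12.9/5464 + 0.01964 = 0.02200 s.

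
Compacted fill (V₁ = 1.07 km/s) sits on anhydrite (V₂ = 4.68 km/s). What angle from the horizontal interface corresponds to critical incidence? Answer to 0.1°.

76.8°

At critical incidence the refracted ray runs along the interface (θ₂ = 90°), so sin θ_c = V₁/V₂.
θ_c = arcsin(1.07/4.68) = arcsin 0.2286 = 13.22°.
Measured from the interface: 90° − 13.22° = 76.78°.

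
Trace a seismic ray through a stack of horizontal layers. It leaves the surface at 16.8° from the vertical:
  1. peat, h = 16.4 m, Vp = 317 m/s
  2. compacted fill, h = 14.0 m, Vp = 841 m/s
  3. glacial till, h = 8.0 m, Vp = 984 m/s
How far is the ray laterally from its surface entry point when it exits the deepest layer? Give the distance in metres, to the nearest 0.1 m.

37.9 m

p = sin θ₁/V₁ = sin 16.8°/317 = 9.1177e-04 s/m is conserved through the stack.
Layer 1: θ = 16.80°; offset = 16.4·tan 16.80° = 4.951 m.
Layer 2: sin θ = p·841 = 0.7668 → θ = 50.07°; offset = 14.0·tan 50.07° = 16.724 m.
Layer 3: sin θ = p·984 = 0.8972 → θ = 63.79°; offset = 8.0·tan 63.79° = 16.251 m.
Summing the layer offsets gives 37.927 m.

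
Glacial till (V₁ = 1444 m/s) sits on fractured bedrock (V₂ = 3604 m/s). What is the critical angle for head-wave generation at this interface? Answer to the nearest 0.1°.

23.6°

Critical incidence: sin θ_c = V₁/V₂ = 1444/3604 = 0.4007.
θ_c = arcsin 0.4007 = 23.62°.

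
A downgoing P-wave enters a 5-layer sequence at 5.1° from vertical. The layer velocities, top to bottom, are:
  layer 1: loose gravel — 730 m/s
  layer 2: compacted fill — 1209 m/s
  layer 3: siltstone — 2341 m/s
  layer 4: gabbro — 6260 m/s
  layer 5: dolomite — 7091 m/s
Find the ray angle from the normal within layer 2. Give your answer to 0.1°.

Ray parameter p = sin 5.1° / 730 = 1.2177e-04 s/m.
sin θ_2 = p·V_2 = 1.2177e-04 × 1209 = 0.1472.
θ_2 = 8.47° from the vertical.

8.5°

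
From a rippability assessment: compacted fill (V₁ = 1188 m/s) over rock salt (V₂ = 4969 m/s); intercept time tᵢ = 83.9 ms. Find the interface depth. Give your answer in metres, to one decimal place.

51.3 m

θ_c = arcsin(1188/4969) = 13.83°; cos θ_c = 0.9710.
tᵢ = 2h cos θ_c/V₁ ⇒ h = tᵢ·V₁/(2 cos θ_c) = 0.0839·1188/(2·0.9710) = 51.33 m.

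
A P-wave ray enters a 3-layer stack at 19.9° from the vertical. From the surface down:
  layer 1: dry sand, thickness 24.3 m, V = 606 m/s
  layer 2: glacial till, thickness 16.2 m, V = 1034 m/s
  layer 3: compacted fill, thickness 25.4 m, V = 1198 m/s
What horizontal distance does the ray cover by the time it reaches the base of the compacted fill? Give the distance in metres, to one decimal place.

Apply Snell's law at each interface; in layer i the horizontal offset is hᵢ·tan θᵢ.
Layer 1: θ = 19.90°; offset = 24.3·tan 19.90° = 8.796 m.
Layer 2: sin θ = 1034·sin 19.9°/606 = 0.5808, θ = 35.51°; offset = 16.2·tan 35.51° = 11.558 m.
Layer 3: sin θ = 1198·sin 19.9°/606 = 0.6729, θ = 42.29°; offset = 25.4·tan 42.29° = 23.105 m.
Σ offsets = 43.459 m.

43.5 m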